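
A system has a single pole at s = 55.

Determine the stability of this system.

Pole at s = 55 is in the right half-plane. Unstable.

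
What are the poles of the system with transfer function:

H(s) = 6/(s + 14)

Pole is where denominator = 0: s + 14 = 0, so s = -14.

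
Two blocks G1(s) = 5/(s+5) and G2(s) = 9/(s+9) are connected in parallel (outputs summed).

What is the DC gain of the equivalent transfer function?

Parallel: G_eq = G1 + G2. DC gain = G1(0) + G2(0) = 5/5 + 9/9 = 1 + 1 = 2.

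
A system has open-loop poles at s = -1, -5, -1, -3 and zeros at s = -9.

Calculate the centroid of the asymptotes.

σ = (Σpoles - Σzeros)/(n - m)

σ = (Σpoles - Σzeros)/(n - m) = (-10 - (-9))/(4 - 1) = -1/3 = -0.33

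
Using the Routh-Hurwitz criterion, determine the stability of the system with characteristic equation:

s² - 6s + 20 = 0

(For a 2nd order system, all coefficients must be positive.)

Coefficients: 1, -6, 20. b=-6 not positive, so system is unstable.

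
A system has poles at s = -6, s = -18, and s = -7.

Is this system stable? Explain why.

All poles are in the left half-plane. System is stable.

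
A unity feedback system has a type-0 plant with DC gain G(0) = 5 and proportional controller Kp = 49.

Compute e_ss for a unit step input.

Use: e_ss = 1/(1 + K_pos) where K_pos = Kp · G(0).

K_pos = Kp · G(0) = 49 × 5 = 245. e_ss = 1/(1 + 245) = 0.0041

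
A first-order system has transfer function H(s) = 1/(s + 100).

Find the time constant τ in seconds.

For H(s) = 1/(s + 1/τ), the pole is at -1/τ = -100, so τ = 1/100 = 0.01 s.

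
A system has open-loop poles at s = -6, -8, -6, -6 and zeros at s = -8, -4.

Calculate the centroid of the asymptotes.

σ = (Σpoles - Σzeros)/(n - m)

σ = (Σpoles - Σzeros)/(n - m) = (-26 - (-12))/(4 - 2) = -14/2 = -7.0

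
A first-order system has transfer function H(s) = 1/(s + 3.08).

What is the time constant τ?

For H(s) = 1/(s + 1/τ), the pole is at -1/τ = -3.08, so τ = 1/3.08 = 0.3247 s.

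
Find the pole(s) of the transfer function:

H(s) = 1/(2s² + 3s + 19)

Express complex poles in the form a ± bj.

Discriminant = 3² - 4×2×19 = 9 - 152 = -143 < 0, so the poles are a complex conjugate pair s = (-3 ± j√143)/(2×2). Real part = -3/(2×2) = -3/4 = -0.75; imaginary part = ±√143/(2×2) ≈ 2.9896. Poles: s = -0.75 ± 2.9896j.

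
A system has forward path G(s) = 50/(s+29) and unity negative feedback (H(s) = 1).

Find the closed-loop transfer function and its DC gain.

T(s) = G/(1+GH) = [50/(s+29)] / [1 + 50/(s+29)] = 50/(s+29+50) = 50/(s+79). DC gain = 50/79 = 0.6329.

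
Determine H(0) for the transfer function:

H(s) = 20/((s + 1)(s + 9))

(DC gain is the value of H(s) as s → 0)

DC gain = H(0) = 20/(1 × 9) = 20/9 = 2.2222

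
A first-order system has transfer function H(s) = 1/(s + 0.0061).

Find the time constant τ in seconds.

For H(s) = 1/(s + 1/τ), the pole is at -1/τ = -0.0061, so τ = 1/0.0061 = 163.9 s.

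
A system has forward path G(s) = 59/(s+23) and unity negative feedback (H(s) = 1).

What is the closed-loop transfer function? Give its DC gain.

T(s) = G/(1+GH) = [59/(s+23)] / [1 + 59/(s+23)] = 59/(s+23+59) = 59/(s+82). DC gain = 59/82 = 0.7195.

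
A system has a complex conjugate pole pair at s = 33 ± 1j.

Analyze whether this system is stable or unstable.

Real part of poles is 33 (> 0, right half-plane). Unstable.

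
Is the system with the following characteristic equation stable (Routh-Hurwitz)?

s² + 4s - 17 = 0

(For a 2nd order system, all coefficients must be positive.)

Coefficients: 1, 4, -17. c=-17 not positive, so system is unstable.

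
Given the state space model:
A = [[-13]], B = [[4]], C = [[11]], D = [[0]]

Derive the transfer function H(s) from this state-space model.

(sI - A)⁻¹ = 1/(s + 13). H(s) = 11 × 4/(s + 13) + 0 = 44/(s + 13).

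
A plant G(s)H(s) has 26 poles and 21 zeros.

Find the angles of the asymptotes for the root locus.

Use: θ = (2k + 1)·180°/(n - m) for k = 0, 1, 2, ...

n - m = 26 - 21 = 5. Angles: θk = (2k + 1)·180°/5 = 36°, 108°, 180°, 252°, 324°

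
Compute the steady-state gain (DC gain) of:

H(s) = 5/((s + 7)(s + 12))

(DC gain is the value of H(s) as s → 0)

DC gain = H(0) = 5/(7 × 12) = 5/84 = 0.0595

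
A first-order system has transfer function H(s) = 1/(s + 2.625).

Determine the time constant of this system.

For H(s) = 1/(s + 1/τ), the pole is at -1/τ = -2.625, so τ = 1/2.625 = 0.3810 s.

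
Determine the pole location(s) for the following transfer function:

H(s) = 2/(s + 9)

Pole is where denominator = 0: s + 9 = 0, so s = -9.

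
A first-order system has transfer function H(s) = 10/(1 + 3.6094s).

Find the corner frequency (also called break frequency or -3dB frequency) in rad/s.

Corner frequency = 1/τ = 1/3.6094 = 0.277 rad/s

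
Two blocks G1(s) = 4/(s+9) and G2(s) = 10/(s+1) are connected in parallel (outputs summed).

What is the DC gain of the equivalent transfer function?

Parallel: G_eq = G1 + G2. DC gain = G1(0) + G2(0) = 4/9 + 10/1 = 0.4444 + 10 = 10.4444.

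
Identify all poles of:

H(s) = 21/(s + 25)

Pole is where denominator = 0: s + 25 = 0, so s = -25.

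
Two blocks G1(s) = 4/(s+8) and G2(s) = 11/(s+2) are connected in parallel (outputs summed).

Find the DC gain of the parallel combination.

Parallel: G_eq = G1 + G2. DC gain = G1(0) + G2(0) = 4/8 + 11/2 = 0.5 + 5.5 = 6.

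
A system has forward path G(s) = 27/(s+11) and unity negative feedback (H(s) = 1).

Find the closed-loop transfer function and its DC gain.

T(s) = G/(1+GH) = [27/(s+11)] / [1 + 27/(s+11)] = 27/(s+11+27) = 27/(s+38). DC gain = 27/38 = 0.7105.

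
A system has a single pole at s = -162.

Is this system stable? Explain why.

Pole at s = -162 is in the left half-plane. Stable.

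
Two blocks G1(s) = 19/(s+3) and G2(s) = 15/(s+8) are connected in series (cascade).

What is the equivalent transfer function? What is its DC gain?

Series: multiply transfer functions. G_eq = 19/(s+3) × 15/(s+8) = 285/((s+3)(s+8)). DC gain = 285/(3×8) = 11.875.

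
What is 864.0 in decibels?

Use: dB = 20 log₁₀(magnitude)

dB = 20 log₁₀(864.0) = 58.7 dB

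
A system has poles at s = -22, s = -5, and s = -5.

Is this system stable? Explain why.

All poles are in the left half-plane. System is stable.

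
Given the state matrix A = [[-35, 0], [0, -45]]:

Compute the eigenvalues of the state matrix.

For diagonal matrix, eigenvalues are diagonal entries: λ₁ = -35, λ₂ = -45.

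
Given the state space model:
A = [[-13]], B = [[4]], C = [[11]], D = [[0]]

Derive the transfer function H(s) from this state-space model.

(sI - A)⁻¹ = 1/(s + 13). H(s) = 11 × 4/(s + 13) + 0 = 44/(s + 13).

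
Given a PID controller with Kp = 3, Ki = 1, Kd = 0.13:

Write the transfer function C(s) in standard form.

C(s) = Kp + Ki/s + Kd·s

Substituting values: C(s) = 3 + 1/s + 0.13s = (0.13s² + 3s + 1)/s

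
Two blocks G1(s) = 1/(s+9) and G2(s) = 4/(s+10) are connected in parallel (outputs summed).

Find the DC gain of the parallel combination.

Parallel: G_eq = G1 + G2. DC gain = G1(0) + G2(0) = 1/9 + 4/10 = 0.1111 + 0.4 = 0.5111.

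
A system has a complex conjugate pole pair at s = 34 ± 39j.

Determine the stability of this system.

Real part of poles is 34 (> 0, right half-plane). Unstable.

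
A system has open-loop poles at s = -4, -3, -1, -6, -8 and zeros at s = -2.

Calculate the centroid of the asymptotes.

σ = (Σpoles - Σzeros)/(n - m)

σ = (Σpoles - Σzeros)/(n - m) = (-22 - (-2))/(5 - 1) = -20/4 = -5.0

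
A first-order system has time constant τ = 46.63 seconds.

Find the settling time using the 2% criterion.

For first-order system, 2% settling time ≈ 4τ = 4 × 46.63 = 186.52 s.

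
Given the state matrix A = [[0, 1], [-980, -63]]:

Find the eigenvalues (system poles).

det(A - λI) = λ² - (-63)λ + 980 = (λ - (-35))(λ - (-28)). Eigenvalues: -35, -28.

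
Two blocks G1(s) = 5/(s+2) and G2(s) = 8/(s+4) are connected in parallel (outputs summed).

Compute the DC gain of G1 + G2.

Parallel: G_eq = G1 + G2. DC gain = G1(0) + G2(0) = 5/2 + 8/4 = 2.5 + 2 = 4.5.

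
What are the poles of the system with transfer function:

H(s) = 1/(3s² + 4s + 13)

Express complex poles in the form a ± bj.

Discriminant = 4² - 4×3×13 = 16 - 156 = -140 < 0, so the poles are a complex conjugate pair s = (-4 ± j√140)/(2×3). Real part = -4/(2×3) = -4/6 ≈ -0.6667; imaginary part = ±√140/(2×3) ≈ 1.9720. Poles: s = -0.6667 ± 1.9720j.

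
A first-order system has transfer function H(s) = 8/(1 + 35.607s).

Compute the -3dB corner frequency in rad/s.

Corner frequency = 1/τ = 1/35.607 = 0.028 rad/s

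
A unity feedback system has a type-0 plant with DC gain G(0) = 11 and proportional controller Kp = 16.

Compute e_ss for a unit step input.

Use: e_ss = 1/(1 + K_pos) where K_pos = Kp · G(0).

K_pos = Kp · G(0) = 16 × 11 = 176. e_ss = 1/(1 + 176) = 0.0056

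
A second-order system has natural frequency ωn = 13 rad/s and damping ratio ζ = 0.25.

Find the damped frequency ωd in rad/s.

ωd = ωn√(1 - ζ²) = 13√(1 - 0.25²) = 12.59 rad/s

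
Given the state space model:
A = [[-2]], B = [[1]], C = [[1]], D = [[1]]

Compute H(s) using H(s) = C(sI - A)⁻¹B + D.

(sI - A)⁻¹ = 1/(s + 2). H(s) = 1×1/(s + 2) + 1 = (s + 3)/(s + 2).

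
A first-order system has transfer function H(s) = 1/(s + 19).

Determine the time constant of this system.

For H(s) = 1/(s + 1/τ), the pole is at -1/τ = -19, so τ = 1/19 = 0.0526 s.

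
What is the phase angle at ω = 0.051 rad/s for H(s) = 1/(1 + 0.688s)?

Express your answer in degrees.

Phase = -arctan(ωτ) = -arctan(0.051 × 0.688) = -2.0°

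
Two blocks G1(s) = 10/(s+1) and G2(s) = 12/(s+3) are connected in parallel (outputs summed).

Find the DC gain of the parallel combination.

Parallel: G_eq = G1 + G2. DC gain = G1(0) + G2(0) = 10/1 + 12/3 = 10 + 4 = 14.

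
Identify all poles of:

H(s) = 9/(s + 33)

Pole is where denominator = 0: s + 33 = 0, so s = -33.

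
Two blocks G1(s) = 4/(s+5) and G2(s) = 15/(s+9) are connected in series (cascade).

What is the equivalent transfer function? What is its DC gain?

Series: multiply transfer functions. G_eq = 4/(s+5) × 15/(s+9) = 60/((s+5)(s+9)). DC gain = 60/(5×9) = 1.3333.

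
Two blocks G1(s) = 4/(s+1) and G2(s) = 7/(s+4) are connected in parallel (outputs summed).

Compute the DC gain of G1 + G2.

Parallel: G_eq = G1 + G2. DC gain = G1(0) + G2(0) = 4/1 + 7/4 = 4 + 1.75 = 5.75.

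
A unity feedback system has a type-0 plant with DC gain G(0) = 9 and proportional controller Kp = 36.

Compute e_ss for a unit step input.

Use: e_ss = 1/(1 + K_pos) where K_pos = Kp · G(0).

K_pos = Kp · G(0) = 36 × 9 = 324. e_ss = 1/(1 + 324) = 0.0031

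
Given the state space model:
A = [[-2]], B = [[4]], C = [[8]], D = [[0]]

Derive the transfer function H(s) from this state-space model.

(sI - A)⁻¹ = 1/(s + 2). H(s) = 8 × 4/(s + 2) + 0 = 32/(s + 2).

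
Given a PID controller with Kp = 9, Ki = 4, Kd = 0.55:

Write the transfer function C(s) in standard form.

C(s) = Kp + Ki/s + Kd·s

Substituting values: C(s) = 9 + 4/s + 0.55s = (0.55s² + 9s + 4)/s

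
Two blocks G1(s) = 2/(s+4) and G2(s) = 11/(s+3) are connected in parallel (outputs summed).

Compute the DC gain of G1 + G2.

Parallel: G_eq = G1 + G2. DC gain = G1(0) + G2(0) = 2/4 + 11/3 = 0.5 + 3.6667 = 4.1667.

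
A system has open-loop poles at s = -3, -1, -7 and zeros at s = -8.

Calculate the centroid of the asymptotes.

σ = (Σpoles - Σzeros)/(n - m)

σ = (Σpoles - Σzeros)/(n - m) = (-11 - (-8))/(3 - 1) = -3/2 = -1.5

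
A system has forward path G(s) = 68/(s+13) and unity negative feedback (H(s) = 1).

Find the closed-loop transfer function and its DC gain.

T(s) = G/(1+GH) = [68/(s+13)] / [1 + 68/(s+13)] = 68/(s+13+68) = 68/(s+81). DC gain = 68/81 = 0.8395.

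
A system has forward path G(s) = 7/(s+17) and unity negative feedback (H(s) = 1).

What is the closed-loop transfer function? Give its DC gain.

T(s) = G/(1+GH) = [7/(s+17)] / [1 + 7/(s+17)] = 7/(s+17+7) = 7/(s+24). DC gain = 7/24 = 0.2917.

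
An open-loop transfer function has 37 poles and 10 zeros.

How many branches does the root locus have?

Root locus has n branches where n = number of poles = 37.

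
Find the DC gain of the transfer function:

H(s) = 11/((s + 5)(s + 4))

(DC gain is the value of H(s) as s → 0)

DC gain = H(0) = 11/(5 × 4) = 11/20 = 0.55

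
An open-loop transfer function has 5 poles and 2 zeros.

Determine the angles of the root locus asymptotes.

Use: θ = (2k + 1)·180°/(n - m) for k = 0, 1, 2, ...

n - m = 5 - 2 = 3. Angles: θk = (2k + 1)·180°/3 = 60°, 180°, 300°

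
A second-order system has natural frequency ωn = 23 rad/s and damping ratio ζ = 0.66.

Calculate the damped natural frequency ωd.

ωd = ωn√(1 - ζ²) = 23√(1 - 0.66²) = 17.28 rad/s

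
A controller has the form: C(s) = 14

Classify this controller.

This is a Proportional (P) controller.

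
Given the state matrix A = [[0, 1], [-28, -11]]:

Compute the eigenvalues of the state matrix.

det(A - λI) = λ² - (-11)λ + 28 = (λ - (-4))(λ - (-7)). Eigenvalues: -4, -7.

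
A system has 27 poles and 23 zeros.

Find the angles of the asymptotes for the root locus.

n - m = 27 - 23 = 4. Angles: θk = (2k + 1)·180°/4 = 45°, 135°, 225°, 315°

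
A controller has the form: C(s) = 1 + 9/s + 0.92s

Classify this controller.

This is a Proportional-Integral-Derivative (PID) controller.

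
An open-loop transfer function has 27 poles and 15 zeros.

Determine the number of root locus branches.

Root locus has n branches where n = number of poles = 27.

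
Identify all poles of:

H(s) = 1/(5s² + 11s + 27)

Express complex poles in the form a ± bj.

Discriminant = 11² - 4×5×27 = 121 - 540 = -419 < 0, so the poles are a complex conjugate pair s = (-11 ± j√419)/(2×5). Real part = -11/(2×5) = -11/10 = -1.1; imaginary part = ±√419/(2×5) ≈ 2.0469. Poles: s = -1.1 ± 2.0469j.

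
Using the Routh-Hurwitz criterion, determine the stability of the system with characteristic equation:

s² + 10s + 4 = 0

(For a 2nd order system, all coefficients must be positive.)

Coefficients: 1, 10, 4. All positive, so system is stable.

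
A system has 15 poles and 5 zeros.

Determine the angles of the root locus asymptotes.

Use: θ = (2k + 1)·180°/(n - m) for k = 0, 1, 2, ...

n - m = 15 - 5 = 10. Angles: θk = (2k + 1)·180°/10 = 18°, 54°, 90°, 126°, 162°, 198°, 234°, 270°, 306°, 342°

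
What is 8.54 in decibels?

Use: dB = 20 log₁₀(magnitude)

dB = 20 log₁₀(8.54) = 18.6 dB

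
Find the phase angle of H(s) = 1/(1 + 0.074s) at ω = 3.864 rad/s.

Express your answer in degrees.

Phase = -arctan(ωτ) = -arctan(3.864 × 0.074) = -16.0°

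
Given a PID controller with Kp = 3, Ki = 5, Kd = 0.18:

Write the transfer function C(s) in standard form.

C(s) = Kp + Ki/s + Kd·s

Substituting values: C(s) = 3 + 5/s + 0.18s = (0.18s² + 3s + 5)/s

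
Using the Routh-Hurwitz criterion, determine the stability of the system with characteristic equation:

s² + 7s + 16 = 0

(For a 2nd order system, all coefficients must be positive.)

Coefficients: 1, 7, 16. All positive, so system is stable.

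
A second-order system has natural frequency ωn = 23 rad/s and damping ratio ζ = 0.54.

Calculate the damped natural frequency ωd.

ωd = ωn√(1 - ζ²) = 23√(1 - 0.54²) = 19.36 rad/s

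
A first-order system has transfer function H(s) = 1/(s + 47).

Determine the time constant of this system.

For H(s) = 1/(s + 1/τ), the pole is at -1/τ = -47, so τ = 1/47 = 0.0213 s.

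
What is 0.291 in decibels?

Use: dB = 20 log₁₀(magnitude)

dB = 20 log₁₀(0.291) = -10.7 dB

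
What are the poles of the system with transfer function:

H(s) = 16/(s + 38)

Pole is where denominator = 0: s + 38 = 0, so s = -38.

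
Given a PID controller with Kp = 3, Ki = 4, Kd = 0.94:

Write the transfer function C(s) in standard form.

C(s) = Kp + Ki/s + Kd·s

Substituting values: C(s) = 3 + 4/s + 0.94s = (0.94s² + 3s + 4)/s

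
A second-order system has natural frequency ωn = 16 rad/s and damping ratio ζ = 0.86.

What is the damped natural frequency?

ωd = ωn√(1 - ζ²) = 16√(1 - 0.86²) = 8.16 rad/s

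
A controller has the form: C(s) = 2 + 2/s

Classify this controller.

This is a Proportional-Integral (PI) controller.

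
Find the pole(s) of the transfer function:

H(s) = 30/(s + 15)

Pole is where denominator = 0: s + 15 = 0, so s = -15.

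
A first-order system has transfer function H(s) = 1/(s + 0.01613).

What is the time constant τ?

For H(s) = 1/(s + 1/τ), the pole is at -1/τ = -0.01613, so τ = 1/0.01613 = 62 s.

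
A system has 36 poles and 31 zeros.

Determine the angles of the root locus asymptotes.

n - m = 36 - 31 = 5. Angles: θk = (2k + 1)·180°/5 = 36°, 108°, 180°, 252°, 324°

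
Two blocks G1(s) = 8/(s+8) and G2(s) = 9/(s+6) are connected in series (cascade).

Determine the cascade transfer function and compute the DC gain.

Series: multiply transfer functions. G_eq = 8/(s+8) × 9/(s+6) = 72/((s+8)(s+6)). DC gain = 72/(8×6) = 1.5.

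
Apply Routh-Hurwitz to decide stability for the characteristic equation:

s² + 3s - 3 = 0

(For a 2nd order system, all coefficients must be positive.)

Coefficients: 1, 3, -3. c=-3 not positive, so system is unstable.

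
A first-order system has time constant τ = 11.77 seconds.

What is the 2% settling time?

For first-order system, 2% settling time ≈ 4τ = 4 × 11.77 = 47.08 s.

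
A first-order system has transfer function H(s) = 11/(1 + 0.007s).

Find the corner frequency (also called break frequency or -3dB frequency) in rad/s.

Corner frequency = 1/τ = 1/0.007 = 142.857 rad/s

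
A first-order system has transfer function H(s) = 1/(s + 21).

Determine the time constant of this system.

For H(s) = 1/(s + 1/τ), the pole is at -1/τ = -21, so τ = 1/21 = 0.0476 s.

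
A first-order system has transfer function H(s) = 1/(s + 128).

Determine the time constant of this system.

For H(s) = 1/(s + 1/τ), the pole is at -1/τ = -128, so τ = 1/128 = 0.0078125 s.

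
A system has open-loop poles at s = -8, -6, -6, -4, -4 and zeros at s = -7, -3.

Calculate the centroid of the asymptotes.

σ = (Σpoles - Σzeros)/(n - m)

σ = (Σpoles - Σzeros)/(n - m) = (-28 - (-10))/(5 - 2) = -18/3 = -6.0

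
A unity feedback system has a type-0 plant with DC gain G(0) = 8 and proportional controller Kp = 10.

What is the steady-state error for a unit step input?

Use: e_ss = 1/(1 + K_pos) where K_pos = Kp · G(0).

K_pos = Kp · G(0) = 10 × 8 = 80. e_ss = 1/(1 + 80) = 0.0123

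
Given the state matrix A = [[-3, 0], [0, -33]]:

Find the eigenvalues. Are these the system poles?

For diagonal matrix, eigenvalues are diagonal entries: λ₁ = -3, λ₂ = -33. Eigenvalues of A = system poles.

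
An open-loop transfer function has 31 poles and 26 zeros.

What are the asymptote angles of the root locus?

n - m = 31 - 26 = 5. Angles: θk = (2k + 1)·180°/5 = 36°, 108°, 180°, 252°, 324°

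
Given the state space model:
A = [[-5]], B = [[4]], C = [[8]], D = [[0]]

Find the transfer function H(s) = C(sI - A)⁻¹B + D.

(sI - A)⁻¹ = 1/(s + 5). H(s) = 8 × 4/(s + 5) + 0 = 32/(s + 5).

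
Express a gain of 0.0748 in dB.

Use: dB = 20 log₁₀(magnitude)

dB = 20 log₁₀(0.0748) = -22.5 dB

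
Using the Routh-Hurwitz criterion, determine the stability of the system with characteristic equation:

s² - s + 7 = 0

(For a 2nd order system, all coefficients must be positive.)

Coefficients: 1, -1, 7. b=-1 not positive, so system is unstable.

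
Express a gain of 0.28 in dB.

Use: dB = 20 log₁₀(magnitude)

dB = 20 log₁₀(0.28) = -11.1 dB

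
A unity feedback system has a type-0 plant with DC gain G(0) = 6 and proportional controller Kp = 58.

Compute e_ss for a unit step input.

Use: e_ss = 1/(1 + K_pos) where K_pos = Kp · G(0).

K_pos = Kp · G(0) = 58 × 6 = 348. e_ss = 1/(1 + 348) = 0.0029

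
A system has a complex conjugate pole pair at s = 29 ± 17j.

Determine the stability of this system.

Real part of poles is 29 (> 0, right half-plane). Unstable.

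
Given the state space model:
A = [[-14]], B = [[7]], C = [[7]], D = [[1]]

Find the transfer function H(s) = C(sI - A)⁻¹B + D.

(sI - A)⁻¹ = 1/(s + 14). H(s) = 7×7/(s + 14) + 1 = (s + 63)/(s + 14).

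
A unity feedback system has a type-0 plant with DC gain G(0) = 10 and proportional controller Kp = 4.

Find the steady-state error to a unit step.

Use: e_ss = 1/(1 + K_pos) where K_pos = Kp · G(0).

K_pos = Kp · G(0) = 4 × 10 = 40. e_ss = 1/(1 + 40) = 0.0244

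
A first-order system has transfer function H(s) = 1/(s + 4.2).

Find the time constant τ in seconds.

For H(s) = 1/(s + 1/τ), the pole is at -1/τ = -4.2, so τ = 1/4.2 = 0.2381 s.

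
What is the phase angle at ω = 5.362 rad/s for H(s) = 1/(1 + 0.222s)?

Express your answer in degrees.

Phase = -arctan(ωτ) = -arctan(5.362 × 0.222) = -50.0°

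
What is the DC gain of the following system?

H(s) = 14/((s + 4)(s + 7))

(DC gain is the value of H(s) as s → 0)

DC gain = H(0) = 14/(4 × 7) = 14/28 = 0.5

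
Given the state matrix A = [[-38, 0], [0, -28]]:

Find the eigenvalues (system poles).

For diagonal matrix, eigenvalues are diagonal entries: λ₁ = -38, λ₂ = -28.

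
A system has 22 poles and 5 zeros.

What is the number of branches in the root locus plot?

Root locus has n branches where n = number of poles = 22.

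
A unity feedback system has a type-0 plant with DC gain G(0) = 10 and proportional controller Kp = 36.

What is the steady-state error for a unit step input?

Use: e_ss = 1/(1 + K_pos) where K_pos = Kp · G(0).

K_pos = Kp · G(0) = 36 × 10 = 360. e_ss = 1/(1 + 360) = 0.0028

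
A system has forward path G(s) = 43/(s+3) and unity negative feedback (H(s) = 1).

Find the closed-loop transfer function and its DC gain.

T(s) = G/(1+GH) = [43/(s+3)] / [1 + 43/(s+3)] = 43/(s+3+43) = 43/(s+46). DC gain = 43/46 = 0.9348.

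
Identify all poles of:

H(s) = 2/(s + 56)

Pole is where denominator = 0: s + 56 = 0, so s = -56.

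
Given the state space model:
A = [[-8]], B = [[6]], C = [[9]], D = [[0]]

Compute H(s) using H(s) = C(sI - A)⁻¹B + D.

(sI - A)⁻¹ = 1/(s + 8). H(s) = 9 × 6/(s + 8) + 0 = 54/(s + 8).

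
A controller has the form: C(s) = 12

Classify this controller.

This is a Proportional (P) controller.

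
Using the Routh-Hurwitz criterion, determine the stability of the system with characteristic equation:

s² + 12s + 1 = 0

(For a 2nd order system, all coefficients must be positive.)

Coefficients: 1, 12, 1. All positive, so system is stable.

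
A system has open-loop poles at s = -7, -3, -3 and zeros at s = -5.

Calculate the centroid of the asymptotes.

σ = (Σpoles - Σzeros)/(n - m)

σ = (Σpoles - Σzeros)/(n - m) = (-13 - (-5))/(3 - 1) = -8/2 = -4.0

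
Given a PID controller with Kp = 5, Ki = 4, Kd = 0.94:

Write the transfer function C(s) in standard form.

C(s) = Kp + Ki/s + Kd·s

Substituting values: C(s) = 5 + 4/s + 0.94s = (0.94s² + 5s + 4)/s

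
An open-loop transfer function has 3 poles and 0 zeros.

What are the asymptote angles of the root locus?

n - m = 3 - 0 = 3. Angles: θk = (2k + 1)·180°/3 = 60°, 180°, 300°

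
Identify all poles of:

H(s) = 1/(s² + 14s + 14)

Discriminant = 14² - 4×1×14 = 196 - 56 = 140 > 0, so two distinct real poles. Using quadratic formula: s = (-14 ± √140)/(2×1) = (-14 ± √140)/2, with √140 ≈ 11.8322. s₁ ≈ -1.0839, s₂ ≈ -12.9161. Poles: s₁ = -1.0839, s₂ = -12.9161.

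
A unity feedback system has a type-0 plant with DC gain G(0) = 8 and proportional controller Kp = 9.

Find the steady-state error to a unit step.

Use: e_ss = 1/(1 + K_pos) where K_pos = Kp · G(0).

K_pos = Kp · G(0) = 9 × 8 = 72. e_ss = 1/(1 + 72) = 0.0137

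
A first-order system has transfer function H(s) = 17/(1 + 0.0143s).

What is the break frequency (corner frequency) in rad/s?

Corner frequency = 1/τ = 1/0.0143 = 69.93 rad/s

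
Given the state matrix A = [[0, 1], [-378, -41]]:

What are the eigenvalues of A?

det(A - λI) = λ² - (-41)λ + 378 = (λ - (-14))(λ - (-27)). Eigenvalues: -14, -27.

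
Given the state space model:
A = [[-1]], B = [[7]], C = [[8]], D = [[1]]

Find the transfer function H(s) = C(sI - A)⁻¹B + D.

(sI - A)⁻¹ = 1/(s + 1). H(s) = 8×7/(s + 1) + 1 = (s + 57)/(s + 1).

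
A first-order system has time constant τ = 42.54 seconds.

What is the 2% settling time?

For first-order system, 2% settling time ≈ 4τ = 4 × 42.54 = 170.16 s.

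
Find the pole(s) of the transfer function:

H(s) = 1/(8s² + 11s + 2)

Discriminant = 11² - 4×8×2 = 121 - 64 = 57 > 0, so two distinct real poles. Using quadratic formula: s = (-11 ± √57)/(2×8) = (-11 ± √57)/16, with √57 ≈ 7.5498. s₁ ≈ -0.2156, s₂ ≈ -1.1594. Poles: s₁ = -0.2156, s₂ = -1.1594.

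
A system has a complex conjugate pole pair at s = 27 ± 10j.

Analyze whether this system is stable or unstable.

Real part of poles is 27 (> 0, right half-plane). Unstable.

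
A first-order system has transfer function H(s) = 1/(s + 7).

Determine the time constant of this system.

For H(s) = 1/(s + 1/τ), the pole is at -1/τ = -7, so τ = 1/7 = 0.1429 s.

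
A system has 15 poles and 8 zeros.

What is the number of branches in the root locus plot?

Root locus has n branches where n = number of poles = 15.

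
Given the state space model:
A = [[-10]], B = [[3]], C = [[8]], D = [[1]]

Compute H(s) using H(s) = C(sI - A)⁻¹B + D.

(sI - A)⁻¹ = 1/(s + 10). H(s) = 8×3/(s + 10) + 1 = (s + 34)/(s + 10).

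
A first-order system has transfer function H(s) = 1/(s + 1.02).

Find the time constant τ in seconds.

For H(s) = 1/(s + 1/τ), the pole is at -1/τ = -1.02, so τ = 1/1.02 = 0.9804 s.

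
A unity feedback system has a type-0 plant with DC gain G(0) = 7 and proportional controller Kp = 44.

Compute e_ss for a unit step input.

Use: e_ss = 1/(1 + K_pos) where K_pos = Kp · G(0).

K_pos = Kp · G(0) = 44 × 7 = 308. e_ss = 1/(1 + 308) = 0.0032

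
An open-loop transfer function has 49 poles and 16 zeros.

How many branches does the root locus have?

Root locus has n branches where n = number of poles = 49.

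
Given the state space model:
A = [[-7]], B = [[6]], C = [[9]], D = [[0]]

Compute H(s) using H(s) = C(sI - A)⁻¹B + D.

(sI - A)⁻¹ = 1/(s + 7). H(s) = 9 × 6/(s + 7) + 0 = 54/(s + 7).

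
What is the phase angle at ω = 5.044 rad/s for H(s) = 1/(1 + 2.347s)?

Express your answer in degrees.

Phase = -arctan(ωτ) = -arctan(5.044 × 2.347) = -85.2°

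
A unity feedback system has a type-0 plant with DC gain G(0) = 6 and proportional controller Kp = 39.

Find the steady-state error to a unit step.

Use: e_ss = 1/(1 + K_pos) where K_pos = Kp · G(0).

K_pos = Kp · G(0) = 39 × 6 = 234. e_ss = 1/(1 + 234) = 0.0043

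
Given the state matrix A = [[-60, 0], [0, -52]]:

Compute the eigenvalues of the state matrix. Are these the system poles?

For diagonal matrix, eigenvalues are diagonal entries: λ₁ = -60, λ₂ = -52. Eigenvalues of A = system poles.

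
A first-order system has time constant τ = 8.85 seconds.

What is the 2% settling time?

For first-order system, 2% settling time ≈ 4τ = 4 × 8.85 = 35.4 s.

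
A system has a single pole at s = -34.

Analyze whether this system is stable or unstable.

Pole at s = -34 is in the left half-plane. Stable.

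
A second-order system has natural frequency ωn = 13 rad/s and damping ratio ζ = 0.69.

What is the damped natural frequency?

ωd = ωn√(1 - ζ²) = 13√(1 - 0.69²) = 9.41 rad/s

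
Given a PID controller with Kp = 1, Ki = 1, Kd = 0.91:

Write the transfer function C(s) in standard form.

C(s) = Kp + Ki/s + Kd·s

Substituting values: C(s) = 1 + 1/s + 0.91s = (0.91s² + s + 1)/s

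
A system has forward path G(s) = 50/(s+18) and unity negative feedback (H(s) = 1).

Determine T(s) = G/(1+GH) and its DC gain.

T(s) = G/(1+GH) = [50/(s+18)] / [1 + 50/(s+18)] = 50/(s+18+50) = 50/(s+68). DC gain = 50/68 = 0.7353.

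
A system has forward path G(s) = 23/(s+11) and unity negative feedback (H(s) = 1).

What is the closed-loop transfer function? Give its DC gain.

T(s) = G/(1+GH) = [23/(s+11)] / [1 + 23/(s+11)] = 23/(s+11+23) = 23/(s+34). DC gain = 23/34 = 0.6765.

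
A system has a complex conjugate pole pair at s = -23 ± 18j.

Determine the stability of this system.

Real part of poles is -23 (< 0, left half-plane). Stable.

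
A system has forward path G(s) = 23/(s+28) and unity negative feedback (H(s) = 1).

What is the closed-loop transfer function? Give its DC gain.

T(s) = G/(1+GH) = [23/(s+28)] / [1 + 23/(s+28)] = 23/(s+28+23) = 23/(s+51). DC gain = 23/51 = 0.4510.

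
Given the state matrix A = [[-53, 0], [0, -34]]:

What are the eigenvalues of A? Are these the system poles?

For diagonal matrix, eigenvalues are diagonal entries: λ₁ = -53, λ₂ = -34. Eigenvalues of A = system poles.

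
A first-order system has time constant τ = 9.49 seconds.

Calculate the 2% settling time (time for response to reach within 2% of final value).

For first-order system, 2% settling time ≈ 4τ = 4 × 9.49 = 37.96 s.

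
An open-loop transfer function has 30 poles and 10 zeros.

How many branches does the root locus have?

Root locus has n branches where n = number of poles = 30.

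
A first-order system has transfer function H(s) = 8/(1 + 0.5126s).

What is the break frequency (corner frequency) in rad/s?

Corner frequency = 1/τ = 1/0.5126 = 1.951 rad/s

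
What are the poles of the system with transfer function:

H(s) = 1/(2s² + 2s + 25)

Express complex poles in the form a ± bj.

Discriminant = 2² - 4×2×25 = 4 - 200 = -196 < 0, so the poles are a complex conjugate pair s = (-2 ± j√196)/(2×2). Real part = -2/(2×2) = -2/4 = -0.5; imaginary part = ±√196/(2×2) = 14/4 = 3.5. Poles: s = -0.5 ± 3.5j.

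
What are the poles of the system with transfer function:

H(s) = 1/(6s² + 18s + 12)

Discriminant = 18² - 4×6×12 = 324 - 288 = 36 > 0, so two distinct real poles. Using quadratic formula: s = (-18 ± √36)/(2×6) = (-18 ± √36)/12, with √36 = 6. s₁ = -12/12 = -1, s₂ = -24/12 = -2. Poles: s₁ = -1, s₂ = -2.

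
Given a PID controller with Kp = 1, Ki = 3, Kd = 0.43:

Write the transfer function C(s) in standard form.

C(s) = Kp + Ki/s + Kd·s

Substituting values: C(s) = 1 + 3/s + 0.43s = (0.43s² + s + 3)/s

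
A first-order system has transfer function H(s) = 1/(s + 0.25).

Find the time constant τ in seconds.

For H(s) = 1/(s + 1/τ), the pole is at -1/τ = -0.25, so τ = 1/0.25 = 4 s.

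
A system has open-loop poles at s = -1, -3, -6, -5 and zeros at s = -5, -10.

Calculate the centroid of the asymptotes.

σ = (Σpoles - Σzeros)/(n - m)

σ = (Σpoles - Σzeros)/(n - m) = (-15 - (-15))/(4 - 2) = 0/2 = 0.0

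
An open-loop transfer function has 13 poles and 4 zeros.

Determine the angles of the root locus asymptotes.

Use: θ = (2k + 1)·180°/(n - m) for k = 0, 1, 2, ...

n - m = 13 - 4 = 9. Angles: θk = (2k + 1)·180°/9 = 20°, 60°, 100°, 140°, 180°, 220°, 260°, 300°, 340°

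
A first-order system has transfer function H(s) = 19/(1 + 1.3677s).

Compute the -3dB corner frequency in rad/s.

Corner frequency = 1/τ = 1/1.3677 = 0.731 rad/s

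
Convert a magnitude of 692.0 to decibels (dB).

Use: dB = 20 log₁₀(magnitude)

dB = 20 log₁₀(692.0) = 56.8 dB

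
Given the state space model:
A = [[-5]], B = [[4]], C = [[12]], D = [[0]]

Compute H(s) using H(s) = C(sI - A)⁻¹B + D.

(sI - A)⁻¹ = 1/(s + 5). H(s) = 12 × 4/(s + 5) + 0 = 48/(s + 5).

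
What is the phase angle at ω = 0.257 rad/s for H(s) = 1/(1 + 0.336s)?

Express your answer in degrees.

Phase = -arctan(ωτ) = -arctan(0.257 × 0.336) = -4.9°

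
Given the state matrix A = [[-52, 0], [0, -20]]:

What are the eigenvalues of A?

For diagonal matrix, eigenvalues are diagonal entries: λ₁ = -52, λ₂ = -20.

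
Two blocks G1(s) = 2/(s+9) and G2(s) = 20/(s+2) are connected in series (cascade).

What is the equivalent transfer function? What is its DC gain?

Series: multiply transfer functions. G_eq = 2/(s+9) × 20/(s+2) = 40/((s+9)(s+2)). DC gain = 40/(9×2) = 2.2222.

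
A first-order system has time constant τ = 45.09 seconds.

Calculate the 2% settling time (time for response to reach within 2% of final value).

For first-order system, 2% settling time ≈ 4τ = 4 × 45.09 = 180.36 s.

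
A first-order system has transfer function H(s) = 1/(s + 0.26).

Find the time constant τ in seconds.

For H(s) = 1/(s + 1/τ), the pole is at -1/τ = -0.26, so τ = 1/0.26 = 3.8462 s.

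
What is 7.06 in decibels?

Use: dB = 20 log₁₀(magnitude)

dB = 20 log₁₀(7.06) = 17.0 dB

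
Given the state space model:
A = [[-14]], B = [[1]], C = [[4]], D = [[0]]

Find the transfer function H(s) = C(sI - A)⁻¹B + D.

(sI - A)⁻¹ = 1/(s + 14). H(s) = 4 × 1/(s + 14) + 0 = 4/(s + 14).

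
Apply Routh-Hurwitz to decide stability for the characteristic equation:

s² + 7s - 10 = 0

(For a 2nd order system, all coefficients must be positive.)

Coefficients: 1, 7, -10. c=-10 not positive, so system is unstable.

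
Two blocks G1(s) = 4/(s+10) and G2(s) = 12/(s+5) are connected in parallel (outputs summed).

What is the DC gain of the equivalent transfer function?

Parallel: G_eq = G1 + G2. DC gain = G1(0) + G2(0) = 4/10 + 12/5 = 0.4 + 2.4 = 2.8.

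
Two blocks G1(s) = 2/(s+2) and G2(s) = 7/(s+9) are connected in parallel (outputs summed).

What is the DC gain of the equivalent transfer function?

Parallel: G_eq = G1 + G2. DC gain = G1(0) + G2(0) = 2/2 + 7/9 = 1 + 0.7778 = 1.7778.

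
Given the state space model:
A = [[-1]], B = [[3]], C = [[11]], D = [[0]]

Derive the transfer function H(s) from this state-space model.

(sI - A)⁻¹ = 1/(s + 1). H(s) = 11 × 3/(s + 1) + 0 = 33/(s + 1).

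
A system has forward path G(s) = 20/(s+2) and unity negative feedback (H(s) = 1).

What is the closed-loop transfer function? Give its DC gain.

T(s) = G/(1+GH) = [20/(s+2)] / [1 + 20/(s+2)] = 20/(s+2+20) = 20/(s+22). DC gain = 20/22 = 0.9091.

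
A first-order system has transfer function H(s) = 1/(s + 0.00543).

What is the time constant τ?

For H(s) = 1/(s + 1/τ), the pole is at -1/τ = -0.00543, so τ = 1/0.00543 = 184.2 s.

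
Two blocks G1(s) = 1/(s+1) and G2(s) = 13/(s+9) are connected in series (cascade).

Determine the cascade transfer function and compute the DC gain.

Series: multiply transfer functions. G_eq = 1/(s+1) × 13/(s+9) = 13/((s+1)(s+9)). DC gain = 13/(1×9) = 1.4444.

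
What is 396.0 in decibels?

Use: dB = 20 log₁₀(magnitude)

dB = 20 log₁₀(396.0) = 52.0 dB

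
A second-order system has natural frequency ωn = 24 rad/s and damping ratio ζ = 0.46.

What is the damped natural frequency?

ωd = ωn√(1 - ζ²) = 24√(1 - 0.46²) = 21.31 rad/s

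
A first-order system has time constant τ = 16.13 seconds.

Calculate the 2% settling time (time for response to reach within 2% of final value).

For first-order system, 2% settling time ≈ 4τ = 4 × 16.13 = 64.52 s.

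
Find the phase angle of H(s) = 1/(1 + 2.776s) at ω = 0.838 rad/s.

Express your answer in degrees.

Phase = -arctan(ωτ) = -arctan(0.838 × 2.776) = -66.7°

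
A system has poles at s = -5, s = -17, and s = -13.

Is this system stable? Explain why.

All poles are in the left half-plane. System is stable.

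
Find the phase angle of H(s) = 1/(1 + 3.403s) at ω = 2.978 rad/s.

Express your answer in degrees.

Phase = -arctan(ωτ) = -arctan(2.978 × 3.403) = -84.4°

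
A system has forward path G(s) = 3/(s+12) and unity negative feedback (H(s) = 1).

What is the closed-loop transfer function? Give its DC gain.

T(s) = G/(1+GH) = [3/(s+12)] / [1 + 3/(s+12)] = 3/(s+12+3) = 3/(s+15). DC gain = 3/15 = 0.2.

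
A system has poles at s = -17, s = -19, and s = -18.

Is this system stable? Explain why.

All poles are in the left half-plane. System is stable.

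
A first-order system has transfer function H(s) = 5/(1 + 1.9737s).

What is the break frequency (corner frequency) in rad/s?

Corner frequency = 1/τ = 1/1.9737 = 0.507 rad/s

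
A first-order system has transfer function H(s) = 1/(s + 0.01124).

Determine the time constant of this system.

For H(s) = 1/(s + 1/τ), the pole is at -1/τ = -0.01124, so τ = 1/0.01124 = 88.97 s.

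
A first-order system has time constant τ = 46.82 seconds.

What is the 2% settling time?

For first-order system, 2% settling time ≈ 4τ = 4 × 46.82 = 187.28 s.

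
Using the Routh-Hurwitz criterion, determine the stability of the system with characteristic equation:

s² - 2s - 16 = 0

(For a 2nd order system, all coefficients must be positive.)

Coefficients: 1, -2, -16. b=-2, c=-16 not positive, so system is unstable.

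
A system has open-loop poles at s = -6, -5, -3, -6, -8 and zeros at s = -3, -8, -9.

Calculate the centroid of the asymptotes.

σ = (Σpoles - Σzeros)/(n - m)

σ = (Σpoles - Σzeros)/(n - m) = (-28 - (-20))/(5 - 3) = -8/2 = -4.0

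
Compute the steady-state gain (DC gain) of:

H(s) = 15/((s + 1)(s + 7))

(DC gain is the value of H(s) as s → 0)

DC gain = H(0) = 15/(1 × 7) = 15/7 = 2.1429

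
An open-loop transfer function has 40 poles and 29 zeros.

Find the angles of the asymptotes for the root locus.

n - m = 40 - 29 = 11. Angles: θk = (2k + 1)·180°/11 = 16.36°, 49.09°, 81.82°, 114.55°, 147.27°, 180°, 212.73°, 245.45°, 278.18°, 310.91°, 343.64°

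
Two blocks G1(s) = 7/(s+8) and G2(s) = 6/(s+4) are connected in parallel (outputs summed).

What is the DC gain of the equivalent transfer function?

Parallel: G_eq = G1 + G2. DC gain = G1(0) + G2(0) = 7/8 + 6/4 = 0.875 + 1.5 = 2.375.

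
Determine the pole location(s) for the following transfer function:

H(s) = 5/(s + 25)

Pole is where denominator = 0: s + 25 = 0, so s = -25.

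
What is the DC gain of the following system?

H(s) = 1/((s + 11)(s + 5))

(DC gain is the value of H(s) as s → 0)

DC gain = H(0) = 1/(11 × 5) = 1/55 = 0.0182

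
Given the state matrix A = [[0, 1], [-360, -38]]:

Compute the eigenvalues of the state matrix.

det(A - λI) = λ² - (-38)λ + 360 = (λ - (-18))(λ - (-20)). Eigenvalues: -18, -20.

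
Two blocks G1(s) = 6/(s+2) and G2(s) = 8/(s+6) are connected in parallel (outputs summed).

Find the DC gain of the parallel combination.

Parallel: G_eq = G1 + G2. DC gain = G1(0) + G2(0) = 6/2 + 8/6 = 3 + 1.3333 = 4.3333.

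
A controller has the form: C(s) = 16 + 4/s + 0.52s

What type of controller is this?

This is a Proportional-Integral-Derivative (PID) controller.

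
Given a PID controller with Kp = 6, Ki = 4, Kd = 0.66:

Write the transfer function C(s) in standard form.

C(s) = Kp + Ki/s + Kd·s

Substituting values: C(s) = 6 + 4/s + 0.66s = (0.66s² + 6s + 4)/s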